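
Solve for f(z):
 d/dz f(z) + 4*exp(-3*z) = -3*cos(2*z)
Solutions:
 f(z) = C1 - 3*sin(2*z)/2 + 4*exp(-3*z)/3


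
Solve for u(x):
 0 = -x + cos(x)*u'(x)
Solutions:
 u(x) = C1 + Integral(x/cos(x), x)


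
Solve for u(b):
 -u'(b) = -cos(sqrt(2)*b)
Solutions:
 u(b) = C1 + sqrt(2)*sin(sqrt(2)*b)/2


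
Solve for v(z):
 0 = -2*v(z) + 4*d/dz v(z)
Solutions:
 v(z) = C1*exp(z/2)


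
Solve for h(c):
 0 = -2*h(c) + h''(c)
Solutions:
 h(c) = C1*exp(-sqrt(2)*c) + C2*exp(sqrt(2)*c)


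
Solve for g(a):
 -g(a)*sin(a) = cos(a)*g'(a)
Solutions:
 g(a) = C1*cos(a)


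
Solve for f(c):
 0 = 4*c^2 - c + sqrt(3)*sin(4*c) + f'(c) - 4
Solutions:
 f(c) = C1 - 4*c^3/3 + c^2/2 + 4*c + sqrt(3)*cos(4*c)/4


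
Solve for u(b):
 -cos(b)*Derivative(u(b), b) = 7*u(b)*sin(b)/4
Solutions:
 u(b) = C1*cos(b)^(7/4)


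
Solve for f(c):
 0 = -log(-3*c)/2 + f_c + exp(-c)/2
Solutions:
 f(c) = C1 + c*log(-c)/2 + c*(-1 + log(3))/2 + exp(-c)/2


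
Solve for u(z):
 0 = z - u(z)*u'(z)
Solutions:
 u(z) = -sqrt(C1 + z^2)
 u(z) = sqrt(C1 + z^2)


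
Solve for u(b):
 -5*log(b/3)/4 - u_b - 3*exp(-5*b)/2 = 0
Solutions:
 u(b) = C1 - 5*b*log(b)/4 + 5*b*(1 + log(3))/4 + 3*exp(-5*b)/10


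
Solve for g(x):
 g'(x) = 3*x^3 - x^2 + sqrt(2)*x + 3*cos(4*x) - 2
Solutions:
 g(x) = C1 + 3*x^4/4 - x^3/3 + sqrt(2)*x^2/2 - 2*x + 3*sin(4*x)/4


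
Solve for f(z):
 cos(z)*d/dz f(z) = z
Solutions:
 f(z) = C1 + Integral(z/cos(z), z)


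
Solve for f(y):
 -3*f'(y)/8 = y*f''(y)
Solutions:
 f(y) = C1 + C2*y^(5/8)


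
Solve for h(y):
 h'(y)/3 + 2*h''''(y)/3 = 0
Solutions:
 h(y) = C1 + C4*exp(-2^(2/3)*y/2) + (C2*sin(2^(2/3)*sqrt(3)*y/4) + C3*cos(2^(2/3)*sqrt(3)*y/4))*exp(2^(2/3)*y/4)


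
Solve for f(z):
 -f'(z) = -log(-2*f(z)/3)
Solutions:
 -Integral(1/(log(-_y) - log(3) + log(2)), (_y, f(z))) = C1 - z


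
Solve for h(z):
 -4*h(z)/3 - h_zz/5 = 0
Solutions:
 h(z) = C1*sin(2*sqrt(15)*z/3) + C2*cos(2*sqrt(15)*z/3)


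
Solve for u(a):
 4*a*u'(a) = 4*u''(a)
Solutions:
 u(a) = C1 + C2*erfi(sqrt(2)*a/2)


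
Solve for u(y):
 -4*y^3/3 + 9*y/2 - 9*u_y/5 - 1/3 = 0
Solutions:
 u(y) = C1 - 5*y^4/27 + 5*y^2/4 - 5*y/27


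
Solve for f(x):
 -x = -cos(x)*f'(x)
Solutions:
 f(x) = C1 + Integral(x/cos(x), x)


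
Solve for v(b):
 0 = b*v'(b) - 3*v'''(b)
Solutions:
 v(b) = C1 + Integral(C2*airyai(3^(2/3)*b/3) + C3*airybi(3^(2/3)*b/3), b)


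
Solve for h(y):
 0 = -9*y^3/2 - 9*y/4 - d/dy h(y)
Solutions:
 h(y) = C1 - 9*y^4/8 - 9*y^2/8


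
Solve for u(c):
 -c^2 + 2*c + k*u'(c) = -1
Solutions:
 u(c) = C1 + c^3/(3*k) - c^2/k - c/k


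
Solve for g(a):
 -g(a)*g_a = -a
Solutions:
 g(a) = -sqrt(C1 + a^2)
 g(a) = sqrt(C1 + a^2)


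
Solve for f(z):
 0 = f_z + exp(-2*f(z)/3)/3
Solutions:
 f(z) = 3*log(-sqrt(C1 - z)) - 3*log(3) + 3*log(2)/2
 f(z) = 3*log(C1 - z)/2 - 3*log(3) + 3*log(2)/2


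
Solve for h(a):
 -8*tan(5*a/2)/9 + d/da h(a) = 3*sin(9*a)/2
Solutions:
 h(a) = C1 - 16*log(cos(5*a/2))/45 - cos(9*a)/6


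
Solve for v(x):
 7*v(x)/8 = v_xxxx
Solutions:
 v(x) = C1*exp(-14^(1/4)*x/2) + C2*exp(14^(1/4)*x/2) + C3*sin(14^(1/4)*x/2) + C4*cos(14^(1/4)*x/2)


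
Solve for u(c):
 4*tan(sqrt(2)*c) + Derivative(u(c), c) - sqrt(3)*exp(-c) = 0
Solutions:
 u(c) = C1 - sqrt(2)*log(tan(sqrt(2)*c)^2 + 1) - sqrt(3)*exp(-c)


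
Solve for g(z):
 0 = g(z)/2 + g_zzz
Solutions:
 g(z) = C3*exp(-2^(2/3)*z/2) + (C1*sin(2^(2/3)*sqrt(3)*z/4) + C2*cos(2^(2/3)*sqrt(3)*z/4))*exp(2^(2/3)*z/4)


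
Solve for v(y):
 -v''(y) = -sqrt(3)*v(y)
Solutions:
 v(y) = C1*exp(-3^(1/4)*y) + C2*exp(3^(1/4)*y)


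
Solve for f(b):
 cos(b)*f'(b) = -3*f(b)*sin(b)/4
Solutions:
 f(b) = C1*cos(b)^(3/4)


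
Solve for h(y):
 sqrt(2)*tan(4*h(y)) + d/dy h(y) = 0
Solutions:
 h(y) = -asin(C1*exp(-4*sqrt(2)*y))/4 + pi/4
 h(y) = asin(C1*exp(-4*sqrt(2)*y))/4


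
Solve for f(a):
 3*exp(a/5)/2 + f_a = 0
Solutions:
 f(a) = C1 - 15*exp(a/5)/2


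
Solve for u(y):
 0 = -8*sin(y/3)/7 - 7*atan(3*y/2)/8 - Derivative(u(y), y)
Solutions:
 u(y) = C1 - 7*y*atan(3*y/2)/8 + 7*log(9*y^2 + 4)/24 + 24*cos(y/3)/7


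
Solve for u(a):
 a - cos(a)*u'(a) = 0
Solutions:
 u(a) = C1 + Integral(a/cos(a), a)


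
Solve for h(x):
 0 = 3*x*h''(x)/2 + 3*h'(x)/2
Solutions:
 h(x) = C1 + C2*log(x)


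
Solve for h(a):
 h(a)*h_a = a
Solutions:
 h(a) = -sqrt(C1 + a^2)
 h(a) = sqrt(C1 + a^2)


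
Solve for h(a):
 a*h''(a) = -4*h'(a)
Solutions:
 h(a) = C1 + C2/a^3


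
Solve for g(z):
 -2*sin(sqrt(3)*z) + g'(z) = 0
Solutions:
 g(z) = C1 - 2*sqrt(3)*cos(sqrt(3)*z)/3


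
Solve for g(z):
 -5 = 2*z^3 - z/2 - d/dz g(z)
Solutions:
 g(z) = C1 + z^4/2 - z^2/4 + 5*z


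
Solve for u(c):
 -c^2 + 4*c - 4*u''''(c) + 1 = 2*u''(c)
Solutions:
 u(c) = C1 + C2*c + C3*sin(sqrt(2)*c/2) + C4*cos(sqrt(2)*c/2) - c^4/24 + c^3/3 + 5*c^2/4


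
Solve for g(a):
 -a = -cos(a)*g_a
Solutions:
 g(a) = C1 + Integral(a/cos(a), a)


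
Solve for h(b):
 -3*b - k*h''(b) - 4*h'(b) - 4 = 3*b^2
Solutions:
 h(b) = C1 + C2*exp(-4*b/k) - b^3/4 + 3*b^2*k/16 - 3*b^2/8 - 3*b*k^2/32 + 3*b*k/16 - b


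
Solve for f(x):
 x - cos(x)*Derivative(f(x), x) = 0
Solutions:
 f(x) = C1 + Integral(x/cos(x), x)


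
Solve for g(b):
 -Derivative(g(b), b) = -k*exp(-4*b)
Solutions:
 g(b) = C1 - k*exp(-4*b)/4


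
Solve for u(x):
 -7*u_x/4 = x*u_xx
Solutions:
 u(x) = C1 + C2/x^(3/4)


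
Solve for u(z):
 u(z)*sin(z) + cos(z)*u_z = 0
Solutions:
 u(z) = C1*cos(z)


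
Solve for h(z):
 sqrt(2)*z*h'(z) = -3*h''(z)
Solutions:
 h(z) = C1 + C2*erf(2^(3/4)*sqrt(3)*z/6)


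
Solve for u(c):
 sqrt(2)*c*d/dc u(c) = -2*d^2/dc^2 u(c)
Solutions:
 u(c) = C1 + C2*erf(2^(1/4)*c/2)


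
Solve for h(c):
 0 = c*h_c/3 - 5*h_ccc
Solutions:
 h(c) = C1 + Integral(C2*airyai(15^(2/3)*c/15) + C3*airybi(15^(2/3)*c/15), c)


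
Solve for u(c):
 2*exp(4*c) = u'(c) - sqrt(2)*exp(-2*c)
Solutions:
 u(c) = C1 + exp(4*c)/2 - sqrt(2)*exp(-2*c)/2


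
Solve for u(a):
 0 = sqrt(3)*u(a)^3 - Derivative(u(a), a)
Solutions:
 u(a) = -sqrt(2)*sqrt(-1/(C1 + sqrt(3)*a))/2
 u(a) = sqrt(2)*sqrt(-1/(C1 + sqrt(3)*a))/2


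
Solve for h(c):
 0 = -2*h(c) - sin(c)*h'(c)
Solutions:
 h(c) = C1*(cos(c) + 1)/(cos(c) - 1)


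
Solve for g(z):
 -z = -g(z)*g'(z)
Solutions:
 g(z) = -sqrt(C1 + z^2)
 g(z) = sqrt(C1 + z^2)


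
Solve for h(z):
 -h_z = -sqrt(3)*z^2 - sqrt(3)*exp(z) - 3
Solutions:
 h(z) = C1 + sqrt(3)*z^3/3 + 3*z + sqrt(3)*exp(z)


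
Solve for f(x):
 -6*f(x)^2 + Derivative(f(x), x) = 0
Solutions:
 f(x) = -1/(C1 + 6*x)


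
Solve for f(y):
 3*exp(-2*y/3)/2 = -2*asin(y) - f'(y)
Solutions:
 f(y) = C1 - 2*y*asin(y) - 2*sqrt(1 - y^2) + 9*exp(-2*y/3)/4


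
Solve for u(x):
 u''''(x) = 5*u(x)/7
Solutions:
 u(x) = C1*exp(-5^(1/4)*7^(3/4)*x/7) + C2*exp(5^(1/4)*7^(3/4)*x/7) + C3*sin(5^(1/4)*7^(3/4)*x/7) + C4*cos(5^(1/4)*7^(3/4)*x/7)


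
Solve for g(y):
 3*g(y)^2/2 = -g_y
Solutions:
 g(y) = 2/(C1 + 3*y)


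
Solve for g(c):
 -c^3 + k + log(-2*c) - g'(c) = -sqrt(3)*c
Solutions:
 g(c) = C1 - c^4/4 + sqrt(3)*c^2/2 + c*(k - 1 + log(2)) + c*log(-c)


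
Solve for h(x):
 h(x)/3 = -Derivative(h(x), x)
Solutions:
 h(x) = C1*exp(-x/3)


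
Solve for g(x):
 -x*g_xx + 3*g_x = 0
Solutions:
 g(x) = C1 + C2*x^4


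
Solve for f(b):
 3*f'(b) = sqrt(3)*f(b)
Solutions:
 f(b) = C1*exp(sqrt(3)*b/3)


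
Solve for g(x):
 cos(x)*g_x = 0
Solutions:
 g(x) = C1


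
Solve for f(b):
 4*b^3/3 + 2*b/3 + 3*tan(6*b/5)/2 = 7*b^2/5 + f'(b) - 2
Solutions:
 f(b) = C1 + b^4/3 - 7*b^3/15 + b^2/3 + 2*b - 5*log(cos(6*b/5))/4


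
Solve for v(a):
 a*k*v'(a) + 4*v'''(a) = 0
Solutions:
 v(a) = C1 + Integral(C2*airyai(2^(1/3)*a*(-k)^(1/3)/2) + C3*airybi(2^(1/3)*a*(-k)^(1/3)/2), a)


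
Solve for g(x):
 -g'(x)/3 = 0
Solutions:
 g(x) = C1


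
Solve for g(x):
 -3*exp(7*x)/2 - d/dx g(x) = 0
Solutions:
 g(x) = C1 - 3*exp(7*x)/14


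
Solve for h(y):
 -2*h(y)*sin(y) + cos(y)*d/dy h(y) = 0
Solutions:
 h(y) = C1/cos(y)^2


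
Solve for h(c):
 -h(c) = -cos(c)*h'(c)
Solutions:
 h(c) = C1*sqrt(sin(c) + 1)/sqrt(sin(c) - 1)


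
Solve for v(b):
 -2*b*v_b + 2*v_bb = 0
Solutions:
 v(b) = C1 + C2*erfi(sqrt(2)*b/2)


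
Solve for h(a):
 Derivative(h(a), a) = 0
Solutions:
 h(a) = C1


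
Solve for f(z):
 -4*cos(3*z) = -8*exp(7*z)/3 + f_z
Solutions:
 f(z) = C1 + 8*exp(7*z)/21 - 4*sin(3*z)/3


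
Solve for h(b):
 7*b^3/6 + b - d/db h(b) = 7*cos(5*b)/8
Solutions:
 h(b) = C1 + 7*b^4/24 + b^2/2 - 7*sin(5*b)/40


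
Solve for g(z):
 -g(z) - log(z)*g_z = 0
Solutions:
 g(z) = C1*exp(-li(z))


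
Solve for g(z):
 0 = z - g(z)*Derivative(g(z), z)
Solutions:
 g(z) = -sqrt(C1 + z^2)
 g(z) = sqrt(C1 + z^2)


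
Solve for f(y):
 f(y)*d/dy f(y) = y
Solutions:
 f(y) = -sqrt(C1 + y^2)
 f(y) = sqrt(C1 + y^2)


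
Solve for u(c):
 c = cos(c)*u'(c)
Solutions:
 u(c) = C1 + Integral(c/cos(c), c)


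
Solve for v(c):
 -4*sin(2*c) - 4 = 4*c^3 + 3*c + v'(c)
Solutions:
 v(c) = C1 - c^4 - 3*c^2/2 - 4*c + 2*cos(2*c)


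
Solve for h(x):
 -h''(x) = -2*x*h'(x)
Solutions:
 h(x) = C1 + C2*erfi(x)


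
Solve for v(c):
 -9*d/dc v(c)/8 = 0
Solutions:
 v(c) = C1


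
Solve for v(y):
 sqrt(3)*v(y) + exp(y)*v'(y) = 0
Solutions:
 v(y) = C1*exp(sqrt(3)*exp(-y))


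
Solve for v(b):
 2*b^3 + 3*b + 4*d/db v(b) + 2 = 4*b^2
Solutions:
 v(b) = C1 - b^4/8 + b^3/3 - 3*b^2/8 - b/2


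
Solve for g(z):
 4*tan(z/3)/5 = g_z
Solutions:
 g(z) = C1 - 12*log(cos(z/3))/5


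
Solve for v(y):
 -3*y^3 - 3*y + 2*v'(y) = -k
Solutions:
 v(y) = C1 - k*y/2 + 3*y^4/8 + 3*y^2/4


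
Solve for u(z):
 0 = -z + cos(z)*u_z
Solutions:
 u(z) = C1 + Integral(z/cos(z), z)


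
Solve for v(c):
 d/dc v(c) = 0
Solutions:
 v(c) = C1


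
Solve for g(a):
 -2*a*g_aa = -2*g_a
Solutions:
 g(a) = C1 + C2*a^2


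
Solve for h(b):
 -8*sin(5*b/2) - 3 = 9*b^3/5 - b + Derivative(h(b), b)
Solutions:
 h(b) = C1 - 9*b^4/20 + b^2/2 - 3*b + 16*cos(5*b/2)/5


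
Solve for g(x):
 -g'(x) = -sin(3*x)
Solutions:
 g(x) = C1 - cos(3*x)/3


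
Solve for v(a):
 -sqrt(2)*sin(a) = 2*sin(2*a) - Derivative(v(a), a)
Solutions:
 v(a) = C1 + 2*sin(a)^2 - sqrt(2)*cos(a)


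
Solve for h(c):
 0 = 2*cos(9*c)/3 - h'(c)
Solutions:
 h(c) = C1 + 2*sin(9*c)/27


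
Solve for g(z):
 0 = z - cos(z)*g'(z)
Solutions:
 g(z) = C1 + Integral(z/cos(z), z)


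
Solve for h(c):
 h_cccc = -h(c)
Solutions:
 h(c) = (C1*sin(sqrt(2)*c/2) + C2*cos(sqrt(2)*c/2))*exp(-sqrt(2)*c/2) + (C3*sin(sqrt(2)*c/2) + C4*cos(sqrt(2)*c/2))*exp(sqrt(2)*c/2)


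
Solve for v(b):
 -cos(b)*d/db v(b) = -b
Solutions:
 v(b) = C1 + Integral(b/cos(b), b)


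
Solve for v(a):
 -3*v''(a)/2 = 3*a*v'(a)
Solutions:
 v(a) = C1 + C2*erf(a)


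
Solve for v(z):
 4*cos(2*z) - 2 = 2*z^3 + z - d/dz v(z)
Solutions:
 v(z) = C1 + z^4/2 + z^2/2 + 2*z - 2*sin(2*z)


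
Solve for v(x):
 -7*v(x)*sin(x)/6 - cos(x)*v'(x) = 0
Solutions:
 v(x) = C1*cos(x)^(7/6)


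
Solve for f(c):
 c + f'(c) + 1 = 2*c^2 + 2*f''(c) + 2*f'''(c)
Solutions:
 f(c) = C1 + C2*exp(c*(-1 + sqrt(3))/2) + C3*exp(-c*(1 + sqrt(3))/2) + 2*c^3/3 + 7*c^2/2 + 21*c


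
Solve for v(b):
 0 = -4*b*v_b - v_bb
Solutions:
 v(b) = C1 + C2*erf(sqrt(2)*b)


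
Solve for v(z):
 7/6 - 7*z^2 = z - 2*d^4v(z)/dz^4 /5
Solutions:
 v(z) = C1 + C2*z + C3*z^2 + C4*z^3 + 7*z^6/144 + z^5/48 - 35*z^4/288


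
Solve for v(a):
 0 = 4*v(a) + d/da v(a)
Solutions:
 v(a) = C1*exp(-4*a)


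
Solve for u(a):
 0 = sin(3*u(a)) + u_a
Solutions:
 u(a) = -acos((-C1 - exp(6*a))/(C1 - exp(6*a)))/3 + 2*pi/3
 u(a) = acos((-C1 - exp(6*a))/(C1 - exp(6*a)))/3


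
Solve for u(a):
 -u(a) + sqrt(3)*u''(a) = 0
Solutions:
 u(a) = C1*exp(-3^(3/4)*a/3) + C2*exp(3^(3/4)*a/3)


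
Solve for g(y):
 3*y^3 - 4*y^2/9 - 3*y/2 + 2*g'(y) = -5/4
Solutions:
 g(y) = C1 - 3*y^4/8 + 2*y^3/27 + 3*y^2/8 - 5*y/8


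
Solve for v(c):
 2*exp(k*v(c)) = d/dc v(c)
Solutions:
 v(c) = Piecewise((log(-1/(C1*k + 2*c*k))/k, Ne(k, 0)), (nan, True))
 v(c) = Piecewise((C1 + 2*c, Eq(k, 0)), (nan, True))


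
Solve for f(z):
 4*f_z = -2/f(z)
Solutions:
 f(z) = -sqrt(C1 - z)
 f(z) = sqrt(C1 - z)


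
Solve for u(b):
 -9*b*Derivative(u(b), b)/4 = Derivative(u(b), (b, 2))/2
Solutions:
 u(b) = C1 + C2*erf(3*b/2)


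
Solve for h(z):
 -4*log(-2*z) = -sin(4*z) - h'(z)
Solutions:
 h(z) = C1 + 4*z*log(-z) - 4*z + 4*z*log(2) + cos(4*z)/4


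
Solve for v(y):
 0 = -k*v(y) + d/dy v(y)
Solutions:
 v(y) = C1*exp(k*y)


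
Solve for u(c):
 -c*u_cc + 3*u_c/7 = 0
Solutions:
 u(c) = C1 + C2*c^(10/7)


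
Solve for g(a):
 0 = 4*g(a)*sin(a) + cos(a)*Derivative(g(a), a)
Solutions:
 g(a) = C1*cos(a)^4


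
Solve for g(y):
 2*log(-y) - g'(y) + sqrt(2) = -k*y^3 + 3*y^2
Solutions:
 g(y) = C1 + k*y^4/4 - y^3 + 2*y*log(-y) + y*(-2 + sqrt(2))


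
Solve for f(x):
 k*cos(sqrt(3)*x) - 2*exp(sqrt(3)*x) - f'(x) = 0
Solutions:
 f(x) = C1 + sqrt(3)*k*sin(sqrt(3)*x)/3 - 2*sqrt(3)*exp(sqrt(3)*x)/3


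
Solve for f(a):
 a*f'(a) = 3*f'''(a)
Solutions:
 f(a) = C1 + Integral(C2*airyai(3^(2/3)*a/3) + C3*airybi(3^(2/3)*a/3), a)


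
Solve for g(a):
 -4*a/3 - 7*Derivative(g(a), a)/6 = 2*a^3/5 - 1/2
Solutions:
 g(a) = C1 - 3*a^4/35 - 4*a^2/7 + 3*a/7


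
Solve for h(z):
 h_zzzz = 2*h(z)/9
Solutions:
 h(z) = C1*exp(-2^(1/4)*sqrt(3)*z/3) + C2*exp(2^(1/4)*sqrt(3)*z/3) + C3*sin(2^(1/4)*sqrt(3)*z/3) + C4*cos(2^(1/4)*sqrt(3)*z/3)


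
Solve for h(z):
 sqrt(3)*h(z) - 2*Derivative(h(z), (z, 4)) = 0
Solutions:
 h(z) = C1*exp(-2^(3/4)*3^(1/8)*z/2) + C2*exp(2^(3/4)*3^(1/8)*z/2) + C3*sin(2^(3/4)*3^(1/8)*z/2) + C4*cos(2^(3/4)*3^(1/8)*z/2)


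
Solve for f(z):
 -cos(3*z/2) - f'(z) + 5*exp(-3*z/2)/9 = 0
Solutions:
 f(z) = C1 - 2*sin(3*z/2)/3 - 10*exp(-3*z/2)/27


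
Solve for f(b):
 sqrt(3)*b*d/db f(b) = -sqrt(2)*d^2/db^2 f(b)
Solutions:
 f(b) = C1 + C2*erf(6^(1/4)*b/2)


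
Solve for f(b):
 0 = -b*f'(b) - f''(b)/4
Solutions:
 f(b) = C1 + C2*erf(sqrt(2)*b)


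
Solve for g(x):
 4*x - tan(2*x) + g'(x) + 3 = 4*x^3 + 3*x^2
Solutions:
 g(x) = C1 + x^4 + x^3 - 2*x^2 - 3*x - log(cos(2*x))/2


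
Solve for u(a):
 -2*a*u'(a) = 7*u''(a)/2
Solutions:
 u(a) = C1 + C2*erf(sqrt(14)*a/7)


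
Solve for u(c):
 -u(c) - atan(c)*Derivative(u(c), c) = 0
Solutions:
 u(c) = C1*exp(-Integral(1/atan(c), c))


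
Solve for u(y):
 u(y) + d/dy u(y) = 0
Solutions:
 u(y) = C1*exp(-y)


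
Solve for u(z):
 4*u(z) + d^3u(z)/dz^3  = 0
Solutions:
 u(z) = C3*exp(-2^(2/3)*z) + (C1*sin(2^(2/3)*sqrt(3)*z/2) + C2*cos(2^(2/3)*sqrt(3)*z/2))*exp(2^(2/3)*z/2)


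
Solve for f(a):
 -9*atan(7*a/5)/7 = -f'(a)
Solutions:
 f(a) = C1 + 9*a*atan(7*a/5)/7 - 45*log(49*a^2 + 25)/98


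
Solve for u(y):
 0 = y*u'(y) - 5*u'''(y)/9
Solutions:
 u(y) = C1 + Integral(C2*airyai(15^(2/3)*y/5) + C3*airybi(15^(2/3)*y/5), y)


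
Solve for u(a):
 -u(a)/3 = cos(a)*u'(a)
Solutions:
 u(a) = C1*(sin(a) - 1)^(1/6)/(sin(a) + 1)^(1/6)


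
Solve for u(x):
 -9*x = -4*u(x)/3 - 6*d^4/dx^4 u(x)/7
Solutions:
 u(x) = 27*x/4 + (C1*sin(2^(3/4)*sqrt(3)*7^(1/4)*x/6) + C2*cos(2^(3/4)*sqrt(3)*7^(1/4)*x/6))*exp(-2^(3/4)*sqrt(3)*7^(1/4)*x/6) + (C3*sin(2^(3/4)*sqrt(3)*7^(1/4)*x/6) + C4*cos(2^(3/4)*sqrt(3)*7^(1/4)*x/6))*exp(2^(3/4)*sqrt(3)*7^(1/4)*x/6)


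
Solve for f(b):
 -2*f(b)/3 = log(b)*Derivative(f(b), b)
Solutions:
 f(b) = C1*exp(-2*li(b)/3)


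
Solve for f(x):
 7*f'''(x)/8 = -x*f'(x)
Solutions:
 f(x) = C1 + Integral(C2*airyai(-2*7^(2/3)*x/7) + C3*airybi(-2*7^(2/3)*x/7), x)


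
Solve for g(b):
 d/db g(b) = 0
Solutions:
 g(b) = C1


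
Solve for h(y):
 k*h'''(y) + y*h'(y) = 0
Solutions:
 h(y) = C1 + Integral(C2*airyai(y*(-1/k)^(1/3)) + C3*airybi(y*(-1/k)^(1/3)), y)


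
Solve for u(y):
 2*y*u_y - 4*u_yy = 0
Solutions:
 u(y) = C1 + C2*erfi(y/2)


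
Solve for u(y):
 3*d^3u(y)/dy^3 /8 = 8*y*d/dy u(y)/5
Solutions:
 u(y) = C1 + Integral(C2*airyai(4*15^(2/3)*y/15) + C3*airybi(4*15^(2/3)*y/15), y)


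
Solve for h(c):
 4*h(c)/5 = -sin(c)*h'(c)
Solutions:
 h(c) = C1*(cos(c) + 1)^(2/5)/(cos(c) - 1)^(2/5)


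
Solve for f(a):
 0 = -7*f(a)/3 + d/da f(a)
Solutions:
 f(a) = C1*exp(7*a/3)


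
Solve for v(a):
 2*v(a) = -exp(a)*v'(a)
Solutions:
 v(a) = C1*exp(2*exp(-a))


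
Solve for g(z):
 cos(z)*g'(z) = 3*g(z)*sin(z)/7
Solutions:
 g(z) = C1/cos(z)^(3/7)


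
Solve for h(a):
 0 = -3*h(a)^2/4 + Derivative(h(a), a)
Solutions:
 h(a) = -4/(C1 + 3*a)


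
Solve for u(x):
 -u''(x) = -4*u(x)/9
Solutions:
 u(x) = C1*exp(-2*x/3) + C2*exp(2*x/3)


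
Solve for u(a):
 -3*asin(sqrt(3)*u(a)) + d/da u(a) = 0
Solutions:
 Integral(1/asin(sqrt(3)*_y), (_y, u(a))) = C1 + 3*a


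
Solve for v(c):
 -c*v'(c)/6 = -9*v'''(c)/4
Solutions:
 v(c) = C1 + Integral(C2*airyai(2^(1/3)*c/3) + C3*airybi(2^(1/3)*c/3), c)


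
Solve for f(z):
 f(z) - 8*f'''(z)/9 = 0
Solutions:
 f(z) = C3*exp(3^(2/3)*z/2) + (C1*sin(3*3^(1/6)*z/4) + C2*cos(3*3^(1/6)*z/4))*exp(-3^(2/3)*z/4)


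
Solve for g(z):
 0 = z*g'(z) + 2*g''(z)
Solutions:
 g(z) = C1 + C2*erf(z/2)


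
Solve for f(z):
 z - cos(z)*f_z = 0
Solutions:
 f(z) = C1 + Integral(z/cos(z), z)


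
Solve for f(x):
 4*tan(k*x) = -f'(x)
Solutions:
 f(x) = C1 - 4*Piecewise((-log(cos(k*x))/k, Ne(k, 0)), (0, True))


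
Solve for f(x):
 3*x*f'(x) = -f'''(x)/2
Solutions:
 f(x) = C1 + Integral(C2*airyai(-6^(1/3)*x) + C3*airybi(-6^(1/3)*x), x)


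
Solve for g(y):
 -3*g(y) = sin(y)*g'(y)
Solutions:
 g(y) = C1*(cos(y) + 1)^(3/2)/(cos(y) - 1)^(3/2)


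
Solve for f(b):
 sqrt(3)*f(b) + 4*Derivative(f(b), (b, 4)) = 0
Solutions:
 f(b) = (C1*sin(3^(1/8)*b/2) + C2*cos(3^(1/8)*b/2))*exp(-3^(1/8)*b/2) + (C3*sin(3^(1/8)*b/2) + C4*cos(3^(1/8)*b/2))*exp(3^(1/8)*b/2)


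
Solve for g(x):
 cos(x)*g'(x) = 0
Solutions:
 g(x) = C1


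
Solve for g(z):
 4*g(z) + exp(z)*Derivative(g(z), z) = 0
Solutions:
 g(z) = C1*exp(4*exp(-z))


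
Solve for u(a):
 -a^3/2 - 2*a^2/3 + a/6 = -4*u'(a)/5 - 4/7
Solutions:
 u(a) = C1 + 5*a^4/32 + 5*a^3/18 - 5*a^2/48 - 5*a/7


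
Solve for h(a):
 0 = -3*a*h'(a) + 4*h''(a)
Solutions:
 h(a) = C1 + C2*erfi(sqrt(6)*a/4)


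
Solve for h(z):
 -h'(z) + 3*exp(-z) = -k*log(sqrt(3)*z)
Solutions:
 h(z) = C1 + k*z*log(z) + k*z*(-1 + log(3)/2) - 3*exp(-z)


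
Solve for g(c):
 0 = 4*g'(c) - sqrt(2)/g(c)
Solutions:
 g(c) = -sqrt(C1 + 2*sqrt(2)*c)/2
 g(c) = sqrt(C1 + 2*sqrt(2)*c)/2


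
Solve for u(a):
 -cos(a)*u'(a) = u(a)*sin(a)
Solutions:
 u(a) = C1*cos(a)


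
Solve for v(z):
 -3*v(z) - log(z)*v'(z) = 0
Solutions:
 v(z) = C1*exp(-3*li(z))


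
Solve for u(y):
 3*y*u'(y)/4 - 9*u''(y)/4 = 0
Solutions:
 u(y) = C1 + C2*erfi(sqrt(6)*y/6)


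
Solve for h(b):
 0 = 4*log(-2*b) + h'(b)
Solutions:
 h(b) = C1 - 4*b*log(-b) + 4*b*(1 - log(2))


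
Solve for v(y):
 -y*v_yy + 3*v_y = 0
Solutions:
 v(y) = C1 + C2*y^4


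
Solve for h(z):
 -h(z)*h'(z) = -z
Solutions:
 h(z) = -sqrt(C1 + z^2)
 h(z) = sqrt(C1 + z^2)


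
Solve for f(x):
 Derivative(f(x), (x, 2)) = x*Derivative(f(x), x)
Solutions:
 f(x) = C1 + C2*erfi(sqrt(2)*x/2)


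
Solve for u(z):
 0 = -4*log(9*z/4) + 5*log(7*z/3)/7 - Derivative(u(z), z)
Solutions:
 u(z) = C1 - 23*z*log(z)/7 - 61*z*log(3)/7 + 5*z*log(7)/7 + 23*z/7 + 8*z*log(2)


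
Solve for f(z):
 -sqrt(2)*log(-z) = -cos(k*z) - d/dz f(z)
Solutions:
 f(z) = C1 + sqrt(2)*z*(log(-z) - 1) - Piecewise((sin(k*z)/k, Ne(k, 0)), (z, True))


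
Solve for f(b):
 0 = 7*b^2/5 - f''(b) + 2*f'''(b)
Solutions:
 f(b) = C1 + C2*b + C3*exp(b/2) + 7*b^4/60 + 14*b^3/15 + 28*b^2/5


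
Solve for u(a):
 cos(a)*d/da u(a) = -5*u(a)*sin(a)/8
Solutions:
 u(a) = C1*cos(a)^(5/8)


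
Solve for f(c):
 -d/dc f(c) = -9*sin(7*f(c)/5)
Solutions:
 -9*c + 5*log(cos(7*f(c)/5) - 1)/14 - 5*log(cos(7*f(c)/5) + 1)/14 = C1


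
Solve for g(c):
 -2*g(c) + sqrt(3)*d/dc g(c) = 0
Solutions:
 g(c) = C1*exp(2*sqrt(3)*c/3)


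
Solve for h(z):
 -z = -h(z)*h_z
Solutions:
 h(z) = -sqrt(C1 + z^2)
 h(z) = sqrt(C1 + z^2)


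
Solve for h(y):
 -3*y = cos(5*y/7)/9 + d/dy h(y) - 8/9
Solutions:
 h(y) = C1 - 3*y^2/2 + 8*y/9 - 7*sin(5*y/7)/45


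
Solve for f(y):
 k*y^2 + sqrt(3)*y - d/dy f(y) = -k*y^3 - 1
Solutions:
 f(y) = C1 + k*y^4/4 + k*y^3/3 + sqrt(3)*y^2/2 + y


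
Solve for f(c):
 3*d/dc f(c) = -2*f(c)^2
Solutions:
 f(c) = 3/(C1 + 2*c)


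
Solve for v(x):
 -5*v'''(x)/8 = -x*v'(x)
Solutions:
 v(x) = C1 + Integral(C2*airyai(2*5^(2/3)*x/5) + C3*airybi(2*5^(2/3)*x/5), x)


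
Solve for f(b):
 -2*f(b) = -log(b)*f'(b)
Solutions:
 f(b) = C1*exp(2*li(b))


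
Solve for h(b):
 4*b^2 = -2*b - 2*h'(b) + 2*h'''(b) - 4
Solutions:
 h(b) = C1 + C2*exp(-b) + C3*exp(b) - 2*b^3/3 - b^2/2 - 6*b


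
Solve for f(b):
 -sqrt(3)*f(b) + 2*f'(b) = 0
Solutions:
 f(b) = C1*exp(sqrt(3)*b/2)


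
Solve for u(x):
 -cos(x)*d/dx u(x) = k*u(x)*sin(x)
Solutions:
 u(x) = C1*exp(k*log(cos(x)))


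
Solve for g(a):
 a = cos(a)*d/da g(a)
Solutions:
 g(a) = C1 + Integral(a/cos(a), a)


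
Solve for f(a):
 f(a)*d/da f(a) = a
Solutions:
 f(a) = -sqrt(C1 + a^2)
 f(a) = sqrt(C1 + a^2)


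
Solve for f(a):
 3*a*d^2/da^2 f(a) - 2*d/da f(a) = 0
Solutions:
 f(a) = C1 + C2*a^(5/3)


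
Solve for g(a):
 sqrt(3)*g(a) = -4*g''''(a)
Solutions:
 g(a) = (C1*sin(3^(1/8)*a/2) + C2*cos(3^(1/8)*a/2))*exp(-3^(1/8)*a/2) + (C3*sin(3^(1/8)*a/2) + C4*cos(3^(1/8)*a/2))*exp(3^(1/8)*a/2)


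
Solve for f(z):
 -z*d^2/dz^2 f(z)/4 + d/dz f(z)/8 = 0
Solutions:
 f(z) = C1 + C2*z^(3/2)


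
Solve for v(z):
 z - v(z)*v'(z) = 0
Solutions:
 v(z) = -sqrt(C1 + z^2)
 v(z) = sqrt(C1 + z^2)


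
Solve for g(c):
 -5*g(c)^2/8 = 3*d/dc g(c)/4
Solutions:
 g(c) = 6/(C1 + 5*c)


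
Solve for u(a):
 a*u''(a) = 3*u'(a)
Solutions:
 u(a) = C1 + C2*a^4


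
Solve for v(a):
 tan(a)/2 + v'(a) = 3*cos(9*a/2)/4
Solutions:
 v(a) = C1 + log(cos(a))/2 + sin(9*a/2)/6


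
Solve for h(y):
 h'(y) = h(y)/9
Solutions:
 h(y) = C1*exp(y/9)


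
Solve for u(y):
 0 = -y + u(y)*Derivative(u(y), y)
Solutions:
 u(y) = -sqrt(C1 + y^2)
 u(y) = sqrt(C1 + y^2)


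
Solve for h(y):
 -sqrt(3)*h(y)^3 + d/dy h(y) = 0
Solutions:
 h(y) = -sqrt(2)*sqrt(-1/(C1 + sqrt(3)*y))/2
 h(y) = sqrt(2)*sqrt(-1/(C1 + sqrt(3)*y))/2


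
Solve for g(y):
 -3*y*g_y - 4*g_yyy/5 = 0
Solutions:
 g(y) = C1 + Integral(C2*airyai(-30^(1/3)*y/2) + C3*airybi(-30^(1/3)*y/2), y)


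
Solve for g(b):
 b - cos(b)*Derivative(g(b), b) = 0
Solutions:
 g(b) = C1 + Integral(b/cos(b), b)


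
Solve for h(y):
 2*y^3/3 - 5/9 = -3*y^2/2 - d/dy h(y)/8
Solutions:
 h(y) = C1 - 4*y^4/3 - 4*y^3 + 40*y/9


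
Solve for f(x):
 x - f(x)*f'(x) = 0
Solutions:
 f(x) = -sqrt(C1 + x^2)
 f(x) = sqrt(C1 + x^2)


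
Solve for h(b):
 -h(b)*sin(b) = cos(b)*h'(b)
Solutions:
 h(b) = C1*cos(b)


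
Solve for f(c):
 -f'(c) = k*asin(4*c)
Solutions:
 f(c) = C1 - k*(c*asin(4*c) + sqrt(1 - 16*c^2)/4)


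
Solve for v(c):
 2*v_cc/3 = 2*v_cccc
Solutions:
 v(c) = C1 + C2*c + C3*exp(-sqrt(3)*c/3) + C4*exp(sqrt(3)*c/3)


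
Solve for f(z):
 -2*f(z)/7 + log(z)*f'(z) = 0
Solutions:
 f(z) = C1*exp(2*li(z)/7)


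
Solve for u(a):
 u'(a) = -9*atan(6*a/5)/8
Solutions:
 u(a) = C1 - 9*a*atan(6*a/5)/8 + 15*log(36*a^2 + 25)/32


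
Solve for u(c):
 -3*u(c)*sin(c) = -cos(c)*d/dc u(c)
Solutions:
 u(c) = C1/cos(c)^3


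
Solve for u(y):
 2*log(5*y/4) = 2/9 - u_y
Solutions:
 u(y) = C1 - 2*y*log(y) + y*log(16/25) + 20*y/9


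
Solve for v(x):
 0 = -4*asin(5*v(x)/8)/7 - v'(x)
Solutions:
 Integral(1/asin(5*_y/8), (_y, v(x))) = C1 - 4*x/7


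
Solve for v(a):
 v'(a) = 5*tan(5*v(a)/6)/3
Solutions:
 v(a) = -6*asin(C1*exp(25*a/18))/5 + 6*pi/5
 v(a) = 6*asin(C1*exp(25*a/18))/5


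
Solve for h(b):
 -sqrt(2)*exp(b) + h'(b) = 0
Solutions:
 h(b) = C1 + sqrt(2)*exp(b)


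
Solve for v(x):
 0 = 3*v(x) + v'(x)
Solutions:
 v(x) = C1*exp(-3*x)


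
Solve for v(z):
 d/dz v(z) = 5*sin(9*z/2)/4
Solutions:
 v(z) = C1 - 5*cos(9*z/2)/18


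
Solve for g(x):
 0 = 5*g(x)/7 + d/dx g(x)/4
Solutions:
 g(x) = C1*exp(-20*x/7)


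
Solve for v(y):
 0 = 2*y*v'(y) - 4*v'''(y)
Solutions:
 v(y) = C1 + Integral(C2*airyai(2^(2/3)*y/2) + C3*airybi(2^(2/3)*y/2), y)


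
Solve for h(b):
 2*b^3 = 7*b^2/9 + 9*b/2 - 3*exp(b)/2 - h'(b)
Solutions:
 h(b) = C1 - b^4/2 + 7*b^3/27 + 9*b^2/4 - 3*exp(b)/2


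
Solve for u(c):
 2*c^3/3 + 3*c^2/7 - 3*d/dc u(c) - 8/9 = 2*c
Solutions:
 u(c) = C1 + c^4/18 + c^3/21 - c^2/3 - 8*c/27


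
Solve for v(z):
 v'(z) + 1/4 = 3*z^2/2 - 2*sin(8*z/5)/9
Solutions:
 v(z) = C1 + z^3/2 - z/4 + 5*cos(8*z/5)/36


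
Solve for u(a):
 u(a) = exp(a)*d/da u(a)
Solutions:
 u(a) = C1*exp(-exp(-a))


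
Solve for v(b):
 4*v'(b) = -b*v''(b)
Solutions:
 v(b) = C1 + C2/b^3


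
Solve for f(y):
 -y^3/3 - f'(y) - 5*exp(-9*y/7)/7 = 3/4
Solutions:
 f(y) = C1 - y^4/12 - 3*y/4 + 5*exp(-9*y/7)/9


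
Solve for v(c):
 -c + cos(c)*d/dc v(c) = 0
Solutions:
 v(c) = C1 + Integral(c/cos(c), c)


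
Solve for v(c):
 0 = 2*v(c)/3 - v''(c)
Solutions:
 v(c) = C1*exp(-sqrt(6)*c/3) + C2*exp(sqrt(6)*c/3)


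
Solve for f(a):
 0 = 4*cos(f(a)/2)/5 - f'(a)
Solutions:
 -4*a/5 - log(sin(f(a)/2) - 1) + log(sin(f(a)/2) + 1) = C1


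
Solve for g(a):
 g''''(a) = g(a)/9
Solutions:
 g(a) = C1*exp(-sqrt(3)*a/3) + C2*exp(sqrt(3)*a/3) + C3*sin(sqrt(3)*a/3) + C4*cos(sqrt(3)*a/3)


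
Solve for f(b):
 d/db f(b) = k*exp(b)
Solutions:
 f(b) = C1 + k*exp(b)


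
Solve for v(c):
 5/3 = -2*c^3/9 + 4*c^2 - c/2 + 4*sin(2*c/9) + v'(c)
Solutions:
 v(c) = C1 + c^4/18 - 4*c^3/3 + c^2/4 + 5*c/3 + 18*cos(2*c/9)


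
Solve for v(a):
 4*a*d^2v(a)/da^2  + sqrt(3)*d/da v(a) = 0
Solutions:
 v(a) = C1 + C2*a^(1 - sqrt(3)/4)


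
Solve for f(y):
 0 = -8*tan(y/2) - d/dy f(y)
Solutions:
 f(y) = C1 + 16*log(cos(y/2))


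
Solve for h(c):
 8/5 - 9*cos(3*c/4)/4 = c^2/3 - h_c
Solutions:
 h(c) = C1 + c^3/9 - 8*c/5 + 3*sin(3*c/4)


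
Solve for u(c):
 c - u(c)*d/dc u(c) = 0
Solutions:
 u(c) = -sqrt(C1 + c^2)
 u(c) = sqrt(C1 + c^2)


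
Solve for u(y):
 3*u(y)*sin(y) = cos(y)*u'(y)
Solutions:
 u(y) = C1/cos(y)^3


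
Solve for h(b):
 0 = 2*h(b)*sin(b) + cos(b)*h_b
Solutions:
 h(b) = C1*cos(b)^2


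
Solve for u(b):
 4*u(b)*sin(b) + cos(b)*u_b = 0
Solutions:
 u(b) = C1*cos(b)^4


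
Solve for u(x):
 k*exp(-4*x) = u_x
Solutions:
 u(x) = C1 - k*exp(-4*x)/4


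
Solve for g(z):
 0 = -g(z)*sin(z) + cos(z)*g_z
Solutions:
 g(z) = C1/cos(z)


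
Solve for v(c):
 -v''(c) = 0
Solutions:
 v(c) = C1 + C2*c


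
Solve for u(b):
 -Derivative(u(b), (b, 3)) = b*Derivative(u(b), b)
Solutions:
 u(b) = C1 + Integral(C2*airyai(-b) + C3*airybi(-b), b)


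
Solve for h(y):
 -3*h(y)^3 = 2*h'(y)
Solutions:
 h(y) = -sqrt(-1/(C1 - 3*y))
 h(y) = sqrt(-1/(C1 - 3*y))


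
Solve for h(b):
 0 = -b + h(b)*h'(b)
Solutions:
 h(b) = -sqrt(C1 + b^2)
 h(b) = sqrt(C1 + b^2)


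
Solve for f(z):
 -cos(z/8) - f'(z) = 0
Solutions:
 f(z) = C1 - 8*sin(z/8)


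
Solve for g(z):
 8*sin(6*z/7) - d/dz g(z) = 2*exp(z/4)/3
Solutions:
 g(z) = C1 - 8*exp(z/4)/3 - 28*cos(6*z/7)/3


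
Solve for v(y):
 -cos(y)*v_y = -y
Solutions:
 v(y) = C1 + Integral(y/cos(y), y)


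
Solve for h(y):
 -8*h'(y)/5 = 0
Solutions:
 h(y) = C1


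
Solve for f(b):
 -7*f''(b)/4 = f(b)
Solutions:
 f(b) = C1*sin(2*sqrt(7)*b/7) + C2*cos(2*sqrt(7)*b/7)


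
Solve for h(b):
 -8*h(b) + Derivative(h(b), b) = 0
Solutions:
 h(b) = C1*exp(8*b)


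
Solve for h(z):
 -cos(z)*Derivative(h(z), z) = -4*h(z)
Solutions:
 h(z) = C1*(sin(z)^2 + 2*sin(z) + 1)/(sin(z)^2 - 2*sin(z) + 1)


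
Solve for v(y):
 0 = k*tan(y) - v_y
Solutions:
 v(y) = C1 - k*log(cos(y))


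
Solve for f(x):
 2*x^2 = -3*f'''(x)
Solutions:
 f(x) = C1 + C2*x + C3*x^2 - x^5/90


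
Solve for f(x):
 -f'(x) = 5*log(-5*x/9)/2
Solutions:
 f(x) = C1 - 5*x*log(-x)/2 + x*(-5*log(5)/2 + 5/2 + 5*log(3))


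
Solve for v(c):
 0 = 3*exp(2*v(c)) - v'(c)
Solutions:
 v(c) = log(-sqrt(-1/(C1 + 3*c))) - log(2)/2
 v(c) = log(-1/(C1 + 3*c))/2 - log(2)/2


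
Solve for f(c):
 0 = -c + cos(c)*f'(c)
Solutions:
 f(c) = C1 + Integral(c/cos(c), c)


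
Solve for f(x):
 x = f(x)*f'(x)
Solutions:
 f(x) = -sqrt(C1 + x^2)
 f(x) = sqrt(C1 + x^2)


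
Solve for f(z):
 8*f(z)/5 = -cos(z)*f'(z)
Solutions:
 f(z) = C1*(sin(z) - 1)^(4/5)/(sin(z) + 1)^(4/5)


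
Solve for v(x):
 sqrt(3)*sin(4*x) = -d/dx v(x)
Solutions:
 v(x) = C1 + sqrt(3)*cos(4*x)/4


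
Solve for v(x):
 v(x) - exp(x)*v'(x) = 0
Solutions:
 v(x) = C1*exp(-exp(-x))


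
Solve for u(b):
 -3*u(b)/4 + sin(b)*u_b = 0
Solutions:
 u(b) = C1*(cos(b) - 1)^(3/8)/(cos(b) + 1)^(3/8)


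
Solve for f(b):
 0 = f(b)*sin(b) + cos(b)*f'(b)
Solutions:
 f(b) = C1*cos(b)


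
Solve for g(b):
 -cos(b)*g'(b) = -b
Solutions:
 g(b) = C1 + Integral(b/cos(b), b)


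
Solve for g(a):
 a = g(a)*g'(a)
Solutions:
 g(a) = -sqrt(C1 + a^2)
 g(a) = sqrt(C1 + a^2)


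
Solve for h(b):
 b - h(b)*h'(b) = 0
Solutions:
 h(b) = -sqrt(C1 + b^2)
 h(b) = sqrt(C1 + b^2)


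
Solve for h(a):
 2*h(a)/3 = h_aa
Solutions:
 h(a) = C1*exp(-sqrt(6)*a/3) + C2*exp(sqrt(6)*a/3)


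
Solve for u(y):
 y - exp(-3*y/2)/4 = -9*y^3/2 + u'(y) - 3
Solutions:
 u(y) = C1 + 9*y^4/8 + y^2/2 + 3*y + exp(-3*y/2)/6


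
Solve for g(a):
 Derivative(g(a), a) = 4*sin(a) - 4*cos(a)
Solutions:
 g(a) = C1 - 4*sqrt(2)*sin(a + pi/4)


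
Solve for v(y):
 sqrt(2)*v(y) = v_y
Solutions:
 v(y) = C1*exp(sqrt(2)*y)


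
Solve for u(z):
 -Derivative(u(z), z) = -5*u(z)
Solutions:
 u(z) = C1*exp(5*z)


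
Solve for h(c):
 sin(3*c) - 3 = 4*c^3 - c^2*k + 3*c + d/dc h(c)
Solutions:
 h(c) = C1 - c^4 + c^3*k/3 - 3*c^2/2 - 3*c - cos(3*c)/3


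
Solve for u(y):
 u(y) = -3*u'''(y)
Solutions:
 u(y) = C3*exp(-3^(2/3)*y/3) + (C1*sin(3^(1/6)*y/2) + C2*cos(3^(1/6)*y/2))*exp(3^(2/3)*y/6)


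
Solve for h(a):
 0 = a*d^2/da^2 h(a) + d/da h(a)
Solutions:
 h(a) = C1 + C2*log(a)


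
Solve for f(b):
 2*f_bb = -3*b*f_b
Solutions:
 f(b) = C1 + C2*erf(sqrt(3)*b/2)


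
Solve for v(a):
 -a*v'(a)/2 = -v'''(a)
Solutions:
 v(a) = C1 + Integral(C2*airyai(2^(2/3)*a/2) + C3*airybi(2^(2/3)*a/2), a)


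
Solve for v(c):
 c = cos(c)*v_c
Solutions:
 v(c) = C1 + Integral(c/cos(c), c)


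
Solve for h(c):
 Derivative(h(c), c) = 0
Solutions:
 h(c) = C1


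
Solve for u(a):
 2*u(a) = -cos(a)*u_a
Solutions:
 u(a) = C1*(sin(a) - 1)/(sin(a) + 1)


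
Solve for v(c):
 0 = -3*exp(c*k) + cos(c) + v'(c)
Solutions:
 v(c) = C1 - sin(c) + 3*exp(c*k)/k


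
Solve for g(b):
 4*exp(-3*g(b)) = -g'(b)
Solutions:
 g(b) = log(C1 - 12*b)/3
 g(b) = log((-3^(1/3) - 3^(5/6)*I)*(C1 - 4*b)^(1/3)/2)
 g(b) = log((-3^(1/3) + 3^(5/6)*I)*(C1 - 4*b)^(1/3)/2)


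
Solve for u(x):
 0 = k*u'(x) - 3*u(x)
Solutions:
 u(x) = C1*exp(3*x/k)


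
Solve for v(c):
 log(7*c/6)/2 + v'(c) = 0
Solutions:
 v(c) = C1 - c*log(c)/2 - c*log(7)/2 + c/2 + c*log(6)/2


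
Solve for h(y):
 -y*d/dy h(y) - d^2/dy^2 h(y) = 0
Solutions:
 h(y) = C1 + C2*erf(sqrt(2)*y/2)


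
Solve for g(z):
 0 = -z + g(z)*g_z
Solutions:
 g(z) = -sqrt(C1 + z^2)
 g(z) = sqrt(C1 + z^2)


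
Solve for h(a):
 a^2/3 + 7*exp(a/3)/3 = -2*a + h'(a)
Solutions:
 h(a) = C1 + a^3/9 + a^2 + 7*exp(a/3)


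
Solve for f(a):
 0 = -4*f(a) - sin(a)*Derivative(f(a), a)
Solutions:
 f(a) = C1*(cos(a)^2 + 2*cos(a) + 1)/(cos(a)^2 - 2*cos(a) + 1)


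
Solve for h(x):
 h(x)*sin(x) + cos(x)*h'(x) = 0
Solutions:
 h(x) = C1*cos(x)


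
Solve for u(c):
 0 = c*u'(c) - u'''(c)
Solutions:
 u(c) = C1 + Integral(C2*airyai(c) + C3*airybi(c), c)


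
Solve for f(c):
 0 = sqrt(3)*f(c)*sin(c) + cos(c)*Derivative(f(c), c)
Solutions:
 f(c) = C1*cos(c)^(sqrt(3))


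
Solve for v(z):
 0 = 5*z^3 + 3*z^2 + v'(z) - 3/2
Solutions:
 v(z) = C1 - 5*z^4/4 - z^3 + 3*z/2


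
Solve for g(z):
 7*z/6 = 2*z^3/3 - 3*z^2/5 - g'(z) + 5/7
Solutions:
 g(z) = C1 + z^4/6 - z^3/5 - 7*z^2/12 + 5*z/7


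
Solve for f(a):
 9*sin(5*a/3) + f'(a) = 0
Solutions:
 f(a) = C1 + 27*cos(5*a/3)/5


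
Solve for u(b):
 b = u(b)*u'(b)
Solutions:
 u(b) = -sqrt(C1 + b^2)
 u(b) = sqrt(C1 + b^2)


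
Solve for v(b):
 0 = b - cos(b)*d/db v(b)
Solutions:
 v(b) = C1 + Integral(b/cos(b), b)


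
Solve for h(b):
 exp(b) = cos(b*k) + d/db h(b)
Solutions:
 h(b) = C1 + exp(b) - sin(b*k)/k


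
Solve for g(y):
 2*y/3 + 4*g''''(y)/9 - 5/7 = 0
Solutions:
 g(y) = C1 + C2*y + C3*y^2 + C4*y^3 - y^5/80 + 15*y^4/224


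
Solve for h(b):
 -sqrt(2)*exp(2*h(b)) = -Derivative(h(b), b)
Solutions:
 h(b) = log(-sqrt(-1/(C1 + sqrt(2)*b))) - log(2)/2
 h(b) = log(-1/(C1 + sqrt(2)*b))/2 - log(2)/2


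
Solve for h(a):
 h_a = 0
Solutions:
 h(a) = C1


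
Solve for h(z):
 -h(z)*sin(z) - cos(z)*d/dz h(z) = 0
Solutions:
 h(z) = C1*cos(z)


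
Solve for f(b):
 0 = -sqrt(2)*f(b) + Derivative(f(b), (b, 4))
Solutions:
 f(b) = C1*exp(-2^(1/8)*b) + C2*exp(2^(1/8)*b) + C3*sin(2^(1/8)*b) + C4*cos(2^(1/8)*b)


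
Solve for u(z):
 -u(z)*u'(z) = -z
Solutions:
 u(z) = -sqrt(C1 + z^2)
 u(z) = sqrt(C1 + z^2)


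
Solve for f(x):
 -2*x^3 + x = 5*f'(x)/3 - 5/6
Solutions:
 f(x) = C1 - 3*x^4/10 + 3*x^2/10 + x/2


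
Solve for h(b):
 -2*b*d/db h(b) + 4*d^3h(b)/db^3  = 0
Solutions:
 h(b) = C1 + Integral(C2*airyai(2^(2/3)*b/2) + C3*airybi(2^(2/3)*b/2), b)


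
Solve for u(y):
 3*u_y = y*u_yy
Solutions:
 u(y) = C1 + C2*y^4


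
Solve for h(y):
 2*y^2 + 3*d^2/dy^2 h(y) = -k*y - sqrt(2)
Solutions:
 h(y) = C1 + C2*y - k*y^3/18 - y^4/18 - sqrt(2)*y^2/6


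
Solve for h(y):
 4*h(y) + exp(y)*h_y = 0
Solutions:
 h(y) = C1*exp(4*exp(-y))


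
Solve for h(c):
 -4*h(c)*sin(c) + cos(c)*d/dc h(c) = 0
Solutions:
 h(c) = C1/cos(c)^4


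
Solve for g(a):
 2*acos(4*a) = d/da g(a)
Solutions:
 g(a) = C1 + 2*a*acos(4*a) - sqrt(1 - 16*a^2)/2


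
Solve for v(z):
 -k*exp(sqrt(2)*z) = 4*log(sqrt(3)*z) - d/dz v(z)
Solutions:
 v(z) = C1 + sqrt(2)*k*exp(sqrt(2)*z)/2 + 4*z*log(z) + 2*z*(-2 + log(3))


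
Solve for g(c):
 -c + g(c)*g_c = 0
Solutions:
 g(c) = -sqrt(C1 + c^2)
 g(c) = sqrt(C1 + c^2)


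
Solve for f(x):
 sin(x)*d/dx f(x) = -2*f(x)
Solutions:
 f(x) = C1*(cos(x) + 1)/(cos(x) - 1)


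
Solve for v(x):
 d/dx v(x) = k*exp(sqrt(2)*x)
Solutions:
 v(x) = C1 + sqrt(2)*k*exp(sqrt(2)*x)/2


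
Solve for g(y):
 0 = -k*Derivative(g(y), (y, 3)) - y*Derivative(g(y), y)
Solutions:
 g(y) = C1 + Integral(C2*airyai(y*(-1/k)^(1/3)) + C3*airybi(y*(-1/k)^(1/3)), y)


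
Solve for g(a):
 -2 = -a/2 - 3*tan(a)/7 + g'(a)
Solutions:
 g(a) = C1 + a^2/4 - 2*a - 3*log(cos(a))/7


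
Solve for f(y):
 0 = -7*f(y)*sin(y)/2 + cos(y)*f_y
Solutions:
 f(y) = C1/cos(y)^(7/2)


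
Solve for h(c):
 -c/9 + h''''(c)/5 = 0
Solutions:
 h(c) = C1 + C2*c + C3*c^2 + C4*c^3 + c^5/216


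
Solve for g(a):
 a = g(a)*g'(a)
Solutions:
 g(a) = -sqrt(C1 + a^2)
 g(a) = sqrt(C1 + a^2)


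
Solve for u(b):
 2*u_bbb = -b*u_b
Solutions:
 u(b) = C1 + Integral(C2*airyai(-2^(2/3)*b/2) + C3*airybi(-2^(2/3)*b/2), b)


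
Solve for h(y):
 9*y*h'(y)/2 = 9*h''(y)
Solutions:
 h(y) = C1 + C2*erfi(y/2)


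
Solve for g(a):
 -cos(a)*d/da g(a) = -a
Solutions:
 g(a) = C1 + Integral(a/cos(a), a)


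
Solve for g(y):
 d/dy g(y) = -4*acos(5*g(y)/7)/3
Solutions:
 Integral(1/acos(5*_y/7), (_y, g(y))) = C1 - 4*y/3


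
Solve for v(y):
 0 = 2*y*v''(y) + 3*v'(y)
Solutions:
 v(y) = C1 + C2/sqrt(y)


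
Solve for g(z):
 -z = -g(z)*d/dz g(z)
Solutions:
 g(z) = -sqrt(C1 + z^2)
 g(z) = sqrt(C1 + z^2)


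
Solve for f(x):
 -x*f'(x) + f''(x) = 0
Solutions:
 f(x) = C1 + C2*erfi(sqrt(2)*x/2)


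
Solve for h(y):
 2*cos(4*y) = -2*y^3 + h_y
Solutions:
 h(y) = C1 + y^4/2 + sin(4*y)/2


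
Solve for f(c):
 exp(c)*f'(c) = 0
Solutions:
 f(c) = C1


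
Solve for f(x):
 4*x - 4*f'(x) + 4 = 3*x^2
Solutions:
 f(x) = C1 - x^3/4 + x^2/2 + x


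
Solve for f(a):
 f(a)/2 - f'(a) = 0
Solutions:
 f(a) = C1*exp(a/2)


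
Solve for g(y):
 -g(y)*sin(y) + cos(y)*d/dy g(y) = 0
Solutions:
 g(y) = C1/cos(y)


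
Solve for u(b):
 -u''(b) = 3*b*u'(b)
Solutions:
 u(b) = C1 + C2*erf(sqrt(6)*b/2)


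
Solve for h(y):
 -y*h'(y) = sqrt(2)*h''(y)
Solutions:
 h(y) = C1 + C2*erf(2^(1/4)*y/2)


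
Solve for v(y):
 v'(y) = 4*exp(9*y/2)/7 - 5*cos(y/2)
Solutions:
 v(y) = C1 + 8*exp(9*y/2)/63 - 10*sin(y/2)


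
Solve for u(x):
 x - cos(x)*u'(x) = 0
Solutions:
 u(x) = C1 + Integral(x/cos(x), x)


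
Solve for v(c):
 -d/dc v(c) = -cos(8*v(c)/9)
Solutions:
 -c - 9*log(sin(8*v(c)/9) - 1)/16 + 9*log(sin(8*v(c)/9) + 1)/16 = C1


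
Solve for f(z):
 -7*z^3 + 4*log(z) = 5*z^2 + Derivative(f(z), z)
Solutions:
 f(z) = C1 - 7*z^4/4 - 5*z^3/3 + 4*z*log(z) - 4*z


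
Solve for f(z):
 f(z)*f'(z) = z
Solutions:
 f(z) = -sqrt(C1 + z^2)
 f(z) = sqrt(C1 + z^2)


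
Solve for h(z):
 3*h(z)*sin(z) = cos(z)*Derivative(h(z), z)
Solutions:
 h(z) = C1/cos(z)^3


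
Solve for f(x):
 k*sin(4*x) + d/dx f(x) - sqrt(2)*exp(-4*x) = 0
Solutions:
 f(x) = C1 + k*cos(4*x)/4 - sqrt(2)*exp(-4*x)/4


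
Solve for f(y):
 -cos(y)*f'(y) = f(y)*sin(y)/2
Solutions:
 f(y) = C1*sqrt(cos(y))


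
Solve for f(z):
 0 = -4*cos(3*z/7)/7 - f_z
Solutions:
 f(z) = C1 - 4*sin(3*z/7)/3


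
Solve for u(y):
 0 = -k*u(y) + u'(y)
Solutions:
 u(y) = C1*exp(k*y)


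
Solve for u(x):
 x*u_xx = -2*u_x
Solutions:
 u(x) = C1 + C2/x


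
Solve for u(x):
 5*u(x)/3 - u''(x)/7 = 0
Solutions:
 u(x) = C1*exp(-sqrt(105)*x/3) + C2*exp(sqrt(105)*x/3)


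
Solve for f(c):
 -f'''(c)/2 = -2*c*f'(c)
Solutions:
 f(c) = C1 + Integral(C2*airyai(2^(2/3)*c) + C3*airybi(2^(2/3)*c), c)


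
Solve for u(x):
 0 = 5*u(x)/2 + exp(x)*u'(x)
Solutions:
 u(x) = C1*exp(5*exp(-x)/2)


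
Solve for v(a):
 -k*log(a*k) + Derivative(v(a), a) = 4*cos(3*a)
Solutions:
 v(a) = C1 + a*k*(log(a*k) - 1) + 4*sin(3*a)/3


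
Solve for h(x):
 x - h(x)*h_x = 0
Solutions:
 h(x) = -sqrt(C1 + x^2)
 h(x) = sqrt(C1 + x^2)


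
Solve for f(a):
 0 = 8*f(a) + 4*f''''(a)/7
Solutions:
 f(a) = (C1*sin(2^(3/4)*7^(1/4)*a/2) + C2*cos(2^(3/4)*7^(1/4)*a/2))*exp(-2^(3/4)*7^(1/4)*a/2) + (C3*sin(2^(3/4)*7^(1/4)*a/2) + C4*cos(2^(3/4)*7^(1/4)*a/2))*exp(2^(3/4)*7^(1/4)*a/2)


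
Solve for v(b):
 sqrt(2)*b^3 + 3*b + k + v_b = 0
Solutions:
 v(b) = C1 - sqrt(2)*b^4/4 - 3*b^2/2 - b*k


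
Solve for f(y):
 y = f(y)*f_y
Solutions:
 f(y) = -sqrt(C1 + y^2)
 f(y) = sqrt(C1 + y^2)
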